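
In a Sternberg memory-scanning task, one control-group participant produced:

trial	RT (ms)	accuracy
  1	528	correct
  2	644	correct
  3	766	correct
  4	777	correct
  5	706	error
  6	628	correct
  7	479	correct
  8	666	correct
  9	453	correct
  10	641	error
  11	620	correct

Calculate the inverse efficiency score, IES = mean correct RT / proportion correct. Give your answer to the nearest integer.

755 ms

Correct trials (n=9): 528, 644, 766, 777, 628, 479, 666, 453, 620
Mean correct RT = 5561/9 = 617.8889 ms
Proportion correct = 9/11
IES = 617.8889 / (9/11) = 755.198 ms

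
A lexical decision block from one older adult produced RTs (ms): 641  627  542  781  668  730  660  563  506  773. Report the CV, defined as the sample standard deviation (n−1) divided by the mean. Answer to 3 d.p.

0.145

n = 10, Σ = 6491, M = 649.1000
Σ(x−M)² = 79684.900; s = √(79684.900/9) = 94.0950
CV = 94.0950 / 649.1000 = 0.14496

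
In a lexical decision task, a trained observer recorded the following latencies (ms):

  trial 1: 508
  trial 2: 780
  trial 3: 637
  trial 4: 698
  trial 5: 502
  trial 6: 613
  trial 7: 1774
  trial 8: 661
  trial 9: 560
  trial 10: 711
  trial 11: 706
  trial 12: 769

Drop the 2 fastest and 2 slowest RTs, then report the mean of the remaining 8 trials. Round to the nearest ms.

669 ms

Sorted: 502, 508, 560, 613, 637, 661, 698, 706, 711, 769, 780, 1774
Drop lowest 2 (502, 508) and highest 2 (780, 1774)
Remaining (n=8): Σ = 5355, mean = 5355/8 = 669.375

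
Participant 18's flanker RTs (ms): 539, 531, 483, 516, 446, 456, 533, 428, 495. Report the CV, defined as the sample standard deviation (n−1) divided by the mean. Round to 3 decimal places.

n = 9, Σ = 4427, M = 491.8889
Σ(x−M)² = 13584.889; s = √(13584.889/8) = 41.2081
CV = 41.2081 / 491.8889 = 0.08378

0.084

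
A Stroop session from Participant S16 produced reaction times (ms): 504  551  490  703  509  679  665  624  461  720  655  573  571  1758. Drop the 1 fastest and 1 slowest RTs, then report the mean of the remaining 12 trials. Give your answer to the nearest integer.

604 ms

Sorted: 461, 490, 504, 509, 551, 571, 573, 624, 655, 665, 679, 703, 720, 1758
Drop lowest 1 (461) and highest 1 (1758)
Remaining (n=12): Σ = 7244, mean = 7244/12 = 603.667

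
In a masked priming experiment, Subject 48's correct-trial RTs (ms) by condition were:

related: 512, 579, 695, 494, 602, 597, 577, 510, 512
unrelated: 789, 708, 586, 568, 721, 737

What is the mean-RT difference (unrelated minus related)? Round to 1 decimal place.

M(related) = 5078/9 = 564.222
M(unrelated) = 4109/6 = 684.833
Difference = 684.833 − 564.222 = 120.611 ms

120.6 ms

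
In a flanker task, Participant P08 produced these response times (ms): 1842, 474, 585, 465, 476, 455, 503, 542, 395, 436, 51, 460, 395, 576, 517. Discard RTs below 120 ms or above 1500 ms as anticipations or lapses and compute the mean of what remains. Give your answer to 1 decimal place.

Excluded: 51, 1842
Retained (n=13): Σ = 6279
Mean = 6279/13 = 483.0000

483.0 ms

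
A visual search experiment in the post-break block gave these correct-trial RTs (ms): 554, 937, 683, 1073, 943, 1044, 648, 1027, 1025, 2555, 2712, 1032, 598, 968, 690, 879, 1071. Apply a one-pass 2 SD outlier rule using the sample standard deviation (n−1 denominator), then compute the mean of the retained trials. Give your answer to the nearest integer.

n = 17, ΣRT = 18439, M = 1084.647
Σ(x−M)² = 5945741.88; s = √(5945741.88/16) = 609.597
Cutoffs: 1084.647 ± 2·609.597 → [-134.5, 2303.8]
Outside: 2555, 2712 → excluded.
Retained (n=15): Σ = 13172, mean = 13172/15 = 878.133

878 ms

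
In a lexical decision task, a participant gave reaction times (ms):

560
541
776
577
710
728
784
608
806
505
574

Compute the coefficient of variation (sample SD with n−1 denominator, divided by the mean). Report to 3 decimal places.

n = 11, Σ = 7169, M = 651.7273
Σ(x−M)² = 121694.182; s = √(121694.182/10) = 110.3151
CV = 110.3151 / 651.7273 = 0.16927

0.169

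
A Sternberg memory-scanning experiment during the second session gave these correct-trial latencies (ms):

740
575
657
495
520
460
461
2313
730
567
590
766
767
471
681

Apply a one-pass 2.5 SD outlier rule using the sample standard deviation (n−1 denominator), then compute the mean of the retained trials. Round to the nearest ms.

606 ms

n = 15, ΣRT = 10793, M = 719.533
Σ(x−M)² = 2896601.73; s = √(2896601.73/14) = 454.863
Cutoffs: 719.533 ± 2.5·454.863 → [-417.6, 1856.7]
Outside: 2313 → excluded.
Retained (n=14): Σ = 8480, mean = 8480/14 = 605.714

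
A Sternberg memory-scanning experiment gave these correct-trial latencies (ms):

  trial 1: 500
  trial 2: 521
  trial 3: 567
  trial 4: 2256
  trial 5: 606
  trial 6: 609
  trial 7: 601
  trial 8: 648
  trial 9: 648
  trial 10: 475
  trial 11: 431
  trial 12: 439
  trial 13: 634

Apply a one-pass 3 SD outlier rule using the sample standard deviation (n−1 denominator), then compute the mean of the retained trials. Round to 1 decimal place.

556.6 ms

n = 13, ΣRT = 8935, M = 687.308
Σ(x−M)² = 2736560.77; s = √(2736560.77/12) = 477.542
Cutoffs: 687.308 ± 3·477.542 → [-745.3, 2119.9]
Outside: 2256 → excluded.
Retained (n=12): Σ = 6679, mean = 6679/12 = 556.583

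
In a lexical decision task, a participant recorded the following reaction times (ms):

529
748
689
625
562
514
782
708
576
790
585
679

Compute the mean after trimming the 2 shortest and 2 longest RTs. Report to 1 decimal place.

Sorted: 514, 529, 562, 576, 585, 625, 679, 689, 708, 748, 782, 790
Drop lowest 2 (514, 529) and highest 2 (782, 790)
Remaining (n=8): Σ = 5172, mean = 5172/8 = 646.500

646.5 ms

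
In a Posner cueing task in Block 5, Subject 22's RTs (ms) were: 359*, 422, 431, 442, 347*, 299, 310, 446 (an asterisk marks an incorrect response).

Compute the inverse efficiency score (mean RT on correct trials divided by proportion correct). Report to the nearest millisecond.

Correct trials (n=6): 422, 431, 442, 299, 310, 446
Mean correct RT = 2350/6 = 391.6667 ms
Proportion correct = 6/8
IES = 391.6667 / (6/8) = 522.222 ms

522 ms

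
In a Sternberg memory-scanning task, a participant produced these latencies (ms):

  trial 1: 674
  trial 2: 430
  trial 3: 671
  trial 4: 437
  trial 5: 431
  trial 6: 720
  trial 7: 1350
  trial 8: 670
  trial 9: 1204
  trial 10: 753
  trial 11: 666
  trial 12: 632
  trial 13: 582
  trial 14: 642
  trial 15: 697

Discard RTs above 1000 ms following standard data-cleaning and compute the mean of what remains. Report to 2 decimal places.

615.77 ms

Excluded: 1204, 1350
Retained (n=13): Σ = 8005
Mean = 8005/13 = 615.7692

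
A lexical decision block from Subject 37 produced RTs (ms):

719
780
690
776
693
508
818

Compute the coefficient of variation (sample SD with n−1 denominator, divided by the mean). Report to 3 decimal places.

0.143

n = 7, Σ = 4984, M = 712.0000
Σ(x−M)² = 62466.000; s = √(62466.000/6) = 102.0343
CV = 102.0343 / 712.0000 = 0.14331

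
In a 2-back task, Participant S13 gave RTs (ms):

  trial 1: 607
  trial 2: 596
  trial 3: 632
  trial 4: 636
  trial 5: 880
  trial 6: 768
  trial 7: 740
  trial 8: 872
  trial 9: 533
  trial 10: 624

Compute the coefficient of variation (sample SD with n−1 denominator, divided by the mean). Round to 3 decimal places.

n = 10, Σ = 6888, M = 688.8000
Σ(x−M)² = 128803.600; s = √(128803.600/9) = 119.6307
CV = 119.6307 / 688.8000 = 0.17368

0.174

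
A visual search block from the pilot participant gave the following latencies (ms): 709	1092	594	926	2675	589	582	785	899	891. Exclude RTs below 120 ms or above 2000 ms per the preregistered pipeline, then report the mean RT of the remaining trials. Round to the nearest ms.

785 ms

Excluded: 2675
Retained (n=9): Σ = 7067
Mean = 7067/9 = 785.2222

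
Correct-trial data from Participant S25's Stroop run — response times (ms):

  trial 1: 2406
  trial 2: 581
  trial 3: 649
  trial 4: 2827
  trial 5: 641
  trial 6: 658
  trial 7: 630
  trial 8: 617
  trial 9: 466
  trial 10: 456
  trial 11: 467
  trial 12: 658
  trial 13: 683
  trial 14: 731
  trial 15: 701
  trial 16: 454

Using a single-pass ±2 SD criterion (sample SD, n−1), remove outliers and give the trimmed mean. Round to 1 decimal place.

599.4 ms

n = 16, ΣRT = 13625, M = 851.562
Σ(x−M)² = 7332933.94; s = √(7332933.94/15) = 699.187
Cutoffs: 851.562 ± 2·699.187 → [-546.8, 2249.9]
Outside: 2406, 2827 → excluded.
Retained (n=14): Σ = 8392, mean = 8392/14 = 599.429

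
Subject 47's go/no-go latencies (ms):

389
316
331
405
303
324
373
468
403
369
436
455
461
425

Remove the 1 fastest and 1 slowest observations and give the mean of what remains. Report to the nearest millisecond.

Sorted: 303, 316, 324, 331, 369, 373, 389, 403, 405, 425, 436, 455, 461, 468
Drop lowest 1 (303) and highest 1 (468)
Remaining (n=12): Σ = 4687, mean = 4687/12 = 390.583

391 ms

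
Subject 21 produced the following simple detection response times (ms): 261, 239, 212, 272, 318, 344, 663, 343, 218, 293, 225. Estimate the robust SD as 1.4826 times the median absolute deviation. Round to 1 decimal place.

69.7 ms

Sorted: 212, 218, 225, 239, 261, 272, 293, 318, 343, 344, 663 → median = 272
|x − 272| sorted: 0, 11, 21, 33, 46, 47, 54, 60, 71, 72, 391 → MAD = 47
Robust SD ≈ 1.4826 × 47 = 69.682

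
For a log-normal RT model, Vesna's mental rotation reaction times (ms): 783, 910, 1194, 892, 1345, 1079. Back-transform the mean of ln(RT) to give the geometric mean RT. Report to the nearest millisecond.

ln(RT): 6.6631, 6.8134, 7.0851, 6.7935, 7.2041, 6.9838
Mean ln(RT) = 41.5430/6 = 6.92384
Geometric mean = exp(6.92384) = 1016.22 ms

1016 ms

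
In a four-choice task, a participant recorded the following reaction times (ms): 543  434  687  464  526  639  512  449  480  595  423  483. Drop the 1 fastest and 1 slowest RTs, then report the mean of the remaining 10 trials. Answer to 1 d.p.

Sorted: 423, 434, 449, 464, 480, 483, 512, 526, 543, 595, 639, 687
Drop lowest 1 (423) and highest 1 (687)
Remaining (n=10): Σ = 5125, mean = 5125/10 = 512.500

512.5 ms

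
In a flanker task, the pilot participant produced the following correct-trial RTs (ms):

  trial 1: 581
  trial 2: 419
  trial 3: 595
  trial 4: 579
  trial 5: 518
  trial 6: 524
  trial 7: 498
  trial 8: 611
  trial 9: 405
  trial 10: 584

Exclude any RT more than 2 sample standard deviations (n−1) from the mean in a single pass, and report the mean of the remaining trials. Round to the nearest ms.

n = 10, ΣRT = 5314, M = 531.400
Σ(x−M)² = 47834.40; s = √(47834.40/9) = 72.904
Cutoffs: 531.400 ± 2·72.904 → [385.6, 677.2]
No RTs fall outside the cutoffs; all 10 retained. Mean = 5314/10 = 531.400

531 ms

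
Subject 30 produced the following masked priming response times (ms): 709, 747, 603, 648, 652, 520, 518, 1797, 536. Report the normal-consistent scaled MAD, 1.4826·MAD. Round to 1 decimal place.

146.8 ms

Sorted: 518, 520, 536, 603, 648, 652, 709, 747, 1797 → median = 648
|x − 648| sorted: 0, 4, 45, 61, 99, 112, 128, 130, 1149 → MAD = 99
Robust SD ≈ 1.4826 × 99 = 146.777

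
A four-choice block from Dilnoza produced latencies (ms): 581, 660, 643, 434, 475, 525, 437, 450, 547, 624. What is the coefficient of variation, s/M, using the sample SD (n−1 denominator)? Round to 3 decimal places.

0.162

n = 10, Σ = 5376, M = 537.6000
Σ(x−M)² = 68132.400; s = √(68132.400/9) = 87.0073
CV = 87.0073 / 537.6000 = 0.16184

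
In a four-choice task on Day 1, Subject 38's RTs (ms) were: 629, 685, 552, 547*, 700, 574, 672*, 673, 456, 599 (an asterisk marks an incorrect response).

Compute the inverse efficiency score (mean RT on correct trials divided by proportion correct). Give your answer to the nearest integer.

761 ms

Correct trials (n=8): 629, 685, 552, 700, 574, 673, 456, 599
Mean correct RT = 4868/8 = 608.5000 ms
Proportion correct = 8/10
IES = 608.5000 / (8/10) = 760.625 ms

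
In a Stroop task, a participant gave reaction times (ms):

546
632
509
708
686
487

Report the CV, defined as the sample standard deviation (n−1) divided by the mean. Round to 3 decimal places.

0.158

n = 6, Σ = 3568, M = 594.6667
Σ(x−M)² = 43879.333; s = √(43879.333/5) = 93.6796
CV = 93.6796 / 594.6667 = 0.15753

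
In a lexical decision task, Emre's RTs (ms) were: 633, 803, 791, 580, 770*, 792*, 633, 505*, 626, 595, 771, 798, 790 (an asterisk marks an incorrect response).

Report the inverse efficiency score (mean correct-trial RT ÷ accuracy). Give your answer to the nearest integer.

913 ms

Correct trials (n=10): 633, 803, 791, 580, 633, 626, 595, 771, 798, 790
Mean correct RT = 7020/10 = 702.0000 ms
Proportion correct = 10/13
IES = 702.0000 / (10/13) = 912.600 ms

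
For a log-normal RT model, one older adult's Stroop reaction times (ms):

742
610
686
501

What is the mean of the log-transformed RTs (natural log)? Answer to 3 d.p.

6.443

ln(RT): 6.6093, 6.4135, 6.5309, 6.2166
Σ ln(RT) = 25.7703
Mean = 25.7703/4 = 6.44257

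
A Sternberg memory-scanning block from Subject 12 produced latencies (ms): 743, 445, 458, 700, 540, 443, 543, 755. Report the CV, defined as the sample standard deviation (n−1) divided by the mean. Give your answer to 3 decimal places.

n = 8, Σ = 4627, M = 578.3750
Σ(x−M)² = 126419.875; s = √(126419.875/7) = 134.3874
CV = 134.3874 / 578.3750 = 0.23235

0.232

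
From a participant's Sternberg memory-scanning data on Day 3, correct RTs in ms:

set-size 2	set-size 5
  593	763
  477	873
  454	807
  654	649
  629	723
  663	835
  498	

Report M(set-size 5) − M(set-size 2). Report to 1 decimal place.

M(set-size 2) = 3968/7 = 566.857
M(set-size 5) = 4650/6 = 775.000
Difference = 775.000 − 566.857 = 208.143 ms

208.1 ms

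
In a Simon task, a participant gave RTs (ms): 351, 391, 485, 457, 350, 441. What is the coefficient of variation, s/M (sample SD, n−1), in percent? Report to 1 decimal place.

n = 6, Σ = 2475, M = 412.5000
Σ(x−M)² = 16199.500; s = √(16199.500/5) = 56.9201
CV = 56.9201 / 412.5000 = 0.13799 = 13.799%

13.8%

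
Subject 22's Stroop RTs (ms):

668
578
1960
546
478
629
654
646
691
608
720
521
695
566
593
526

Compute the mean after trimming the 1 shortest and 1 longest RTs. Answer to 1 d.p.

Sorted: 478, 521, 526, 546, 566, 578, 593, 608, 629, 646, 654, 668, 691, 695, 720, 1960
Drop lowest 1 (478) and highest 1 (1960)
Remaining (n=14): Σ = 8641, mean = 8641/14 = 617.214

617.2 ms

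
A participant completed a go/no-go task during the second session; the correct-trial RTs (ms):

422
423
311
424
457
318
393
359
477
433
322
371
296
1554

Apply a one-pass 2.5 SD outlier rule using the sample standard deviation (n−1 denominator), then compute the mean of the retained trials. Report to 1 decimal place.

n = 14, ΣRT = 6560, M = 468.571
Σ(x−M)² = 1311859.43; s = √(1311859.43/13) = 317.667
Cutoffs: 468.571 ± 2.5·317.667 → [-325.6, 1262.7]
Outside: 1554 → excluded.
Retained (n=13): Σ = 5006, mean = 5006/13 = 385.077

385.1 ms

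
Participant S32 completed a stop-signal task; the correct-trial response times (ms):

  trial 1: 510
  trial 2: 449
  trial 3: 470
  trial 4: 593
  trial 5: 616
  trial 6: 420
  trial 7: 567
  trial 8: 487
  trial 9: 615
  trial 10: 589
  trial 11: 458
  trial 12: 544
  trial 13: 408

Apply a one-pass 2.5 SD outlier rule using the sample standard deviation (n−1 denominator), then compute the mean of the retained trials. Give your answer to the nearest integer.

517 ms

n = 13, ΣRT = 6726, M = 517.385
Σ(x−M)² = 66145.08; s = √(66145.08/12) = 74.243
Cutoffs: 517.385 ± 2.5·74.243 → [331.8, 703.0]
No RTs fall outside the cutoffs; all 13 retained. Mean = 6726/13 = 517.385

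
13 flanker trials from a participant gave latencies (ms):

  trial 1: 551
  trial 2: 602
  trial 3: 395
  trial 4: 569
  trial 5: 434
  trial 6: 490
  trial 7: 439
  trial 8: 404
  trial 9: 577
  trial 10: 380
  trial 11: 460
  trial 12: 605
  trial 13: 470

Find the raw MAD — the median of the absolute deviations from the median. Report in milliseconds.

75 ms

Sorted: 380, 395, 404, 434, 439, 460, 470, 490, 551, 569, 577, 602, 605 → median = 470
|x − 470|: 81, 132, 75, 99, 36, 20, 31, 66, 107, 90, 10, 135, 0
Sorted deviations: 0, 10, 20, 31, 36, 66, 75, 81, 90, 99, 107, 132, 135 → MAD = 75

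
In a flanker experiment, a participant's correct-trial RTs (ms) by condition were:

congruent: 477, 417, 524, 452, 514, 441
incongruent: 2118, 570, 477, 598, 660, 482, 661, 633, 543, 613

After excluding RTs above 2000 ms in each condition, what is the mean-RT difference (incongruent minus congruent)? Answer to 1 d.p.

111.1 ms

incongruent: exclude 2118
M(congruent) = 2825/6 = 470.833
M(incongruent) = 5237/9 = 581.889
Difference = 581.889 − 470.833 = 111.056 ms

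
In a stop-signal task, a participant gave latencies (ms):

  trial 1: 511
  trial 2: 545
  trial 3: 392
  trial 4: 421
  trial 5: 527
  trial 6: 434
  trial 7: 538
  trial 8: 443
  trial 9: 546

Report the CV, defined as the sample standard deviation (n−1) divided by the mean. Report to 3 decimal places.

n = 9, Σ = 4357, M = 484.1111
Σ(x−M)² = 29672.889; s = √(29672.889/8) = 60.9025
CV = 60.9025 / 484.1111 = 0.12580

0.126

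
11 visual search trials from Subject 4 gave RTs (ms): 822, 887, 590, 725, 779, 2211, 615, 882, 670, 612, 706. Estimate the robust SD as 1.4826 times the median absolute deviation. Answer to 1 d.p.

163.1 ms

Sorted: 590, 612, 615, 670, 706, 725, 779, 822, 882, 887, 2211 → median = 725
|x − 725| sorted: 0, 19, 54, 55, 97, 110, 113, 135, 157, 162, 1486 → MAD = 110
Robust SD ≈ 1.4826 × 110 = 163.086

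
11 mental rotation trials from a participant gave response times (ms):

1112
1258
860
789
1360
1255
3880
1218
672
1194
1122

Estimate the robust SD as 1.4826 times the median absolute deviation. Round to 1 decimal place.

Sorted: 672, 789, 860, 1112, 1122, 1194, 1218, 1255, 1258, 1360, 3880 → median = 1194
|x − 1194| sorted: 0, 24, 61, 64, 72, 82, 166, 334, 405, 522, 2686 → MAD = 82
Robust SD ≈ 1.4826 × 82 = 121.573

121.6 ms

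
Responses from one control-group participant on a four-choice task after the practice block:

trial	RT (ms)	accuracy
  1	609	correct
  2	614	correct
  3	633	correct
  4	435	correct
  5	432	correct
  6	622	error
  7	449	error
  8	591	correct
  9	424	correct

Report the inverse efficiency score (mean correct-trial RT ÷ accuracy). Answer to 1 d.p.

Correct trials (n=7): 609, 614, 633, 435, 432, 591, 424
Mean correct RT = 3738/7 = 534.0000 ms
Proportion correct = 7/9
IES = 534.0000 / (7/9) = 686.571 ms

686.6 ms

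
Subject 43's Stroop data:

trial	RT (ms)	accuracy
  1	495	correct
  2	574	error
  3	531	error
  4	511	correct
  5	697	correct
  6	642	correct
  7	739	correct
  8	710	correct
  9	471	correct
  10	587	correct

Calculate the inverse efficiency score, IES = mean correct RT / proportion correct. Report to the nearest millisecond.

Correct trials (n=8): 495, 511, 697, 642, 739, 710, 471, 587
Mean correct RT = 4852/8 = 606.5000 ms
Proportion correct = 8/10
IES = 606.5000 / (8/10) = 758.125 ms

758 ms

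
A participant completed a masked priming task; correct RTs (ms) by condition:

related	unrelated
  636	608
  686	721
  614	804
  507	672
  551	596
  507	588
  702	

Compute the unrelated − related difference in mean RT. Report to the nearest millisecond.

M(related) = 4203/7 = 600.429
M(unrelated) = 3989/6 = 664.833
Difference = 664.833 − 600.429 = 64.405 ms

64 ms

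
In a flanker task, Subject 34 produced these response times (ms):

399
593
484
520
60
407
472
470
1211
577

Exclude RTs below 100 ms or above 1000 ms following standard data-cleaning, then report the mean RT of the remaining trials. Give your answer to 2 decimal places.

Excluded: 60, 1211
Retained (n=8): Σ = 3922
Mean = 3922/8 = 490.2500

490.25 ms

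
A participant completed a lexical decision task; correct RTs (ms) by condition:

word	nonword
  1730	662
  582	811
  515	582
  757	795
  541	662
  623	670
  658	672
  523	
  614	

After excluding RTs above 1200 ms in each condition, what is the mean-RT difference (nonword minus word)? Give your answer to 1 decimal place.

word: exclude 1730
M(word) = 4813/8 = 601.625
M(nonword) = 4854/7 = 693.429
Difference = 693.429 − 601.625 = 91.804 ms

91.8 ms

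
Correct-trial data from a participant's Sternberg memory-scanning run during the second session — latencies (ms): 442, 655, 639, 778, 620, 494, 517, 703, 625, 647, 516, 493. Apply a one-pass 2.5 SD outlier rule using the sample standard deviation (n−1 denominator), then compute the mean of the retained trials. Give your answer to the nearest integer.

n = 12, ΣRT = 7129, M = 594.083
Σ(x−M)² = 111246.92; s = √(111246.92/11) = 100.565
Cutoffs: 594.083 ± 2.5·100.565 → [342.7, 845.5]
No RTs fall outside the cutoffs; all 12 retained. Mean = 7129/12 = 594.083

594 ms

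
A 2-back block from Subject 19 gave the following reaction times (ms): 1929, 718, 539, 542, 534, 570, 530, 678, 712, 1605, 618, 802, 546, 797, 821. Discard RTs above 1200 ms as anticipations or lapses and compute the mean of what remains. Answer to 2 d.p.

Excluded: 1605, 1929
Retained (n=13): Σ = 8407
Mean = 8407/13 = 646.6923

646.69 ms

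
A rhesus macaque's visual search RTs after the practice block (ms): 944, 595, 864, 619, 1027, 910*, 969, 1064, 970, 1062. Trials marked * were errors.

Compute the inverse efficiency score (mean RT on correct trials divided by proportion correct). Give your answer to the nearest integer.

Correct trials (n=9): 944, 595, 864, 619, 1027, 969, 1064, 970, 1062
Mean correct RT = 8114/9 = 901.5556 ms
Proportion correct = 9/10
IES = 901.5556 / (9/10) = 1001.728 ms

1002 ms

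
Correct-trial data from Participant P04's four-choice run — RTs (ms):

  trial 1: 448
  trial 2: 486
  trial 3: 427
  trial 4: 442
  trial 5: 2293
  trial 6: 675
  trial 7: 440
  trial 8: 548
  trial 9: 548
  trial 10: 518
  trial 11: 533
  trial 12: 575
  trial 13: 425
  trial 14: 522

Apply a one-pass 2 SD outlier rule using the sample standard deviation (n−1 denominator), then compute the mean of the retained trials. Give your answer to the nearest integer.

507 ms

n = 14, ΣRT = 8880, M = 634.286
Σ(x−M)² = 3025964.86; s = √(3025964.86/13) = 482.459
Cutoffs: 634.286 ± 2·482.459 → [-330.6, 1599.2]
Outside: 2293 → excluded.
Retained (n=13): Σ = 6587, mean = 6587/13 = 506.692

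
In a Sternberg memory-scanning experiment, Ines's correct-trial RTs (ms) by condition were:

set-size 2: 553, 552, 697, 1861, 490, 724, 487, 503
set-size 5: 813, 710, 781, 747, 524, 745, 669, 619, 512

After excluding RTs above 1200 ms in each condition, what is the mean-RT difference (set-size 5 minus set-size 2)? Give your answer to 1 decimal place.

set-size 2: exclude 1861
M(set-size 2) = 4006/7 = 572.286
M(set-size 5) = 6120/9 = 680.000
Difference = 680.000 − 572.286 = 107.714 ms

107.7 ms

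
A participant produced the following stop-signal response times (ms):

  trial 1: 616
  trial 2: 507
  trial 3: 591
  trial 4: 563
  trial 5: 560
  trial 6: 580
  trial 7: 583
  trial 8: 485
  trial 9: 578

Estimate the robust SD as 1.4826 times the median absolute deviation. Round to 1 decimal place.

Sorted: 485, 507, 560, 563, 578, 580, 583, 591, 616 → median = 578
|x − 578| sorted: 0, 2, 5, 13, 15, 18, 38, 71, 93 → MAD = 15
Robust SD ≈ 1.4826 × 15 = 22.239

22.2 ms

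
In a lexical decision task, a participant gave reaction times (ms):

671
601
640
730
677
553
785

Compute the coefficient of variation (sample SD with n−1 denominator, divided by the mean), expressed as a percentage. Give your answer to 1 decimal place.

n = 7, Σ = 4657, M = 665.2857
Σ(x−M)² = 36069.429; s = √(36069.429/6) = 77.5343
CV = 77.5343 / 665.2857 = 0.11654 = 11.654%

11.7%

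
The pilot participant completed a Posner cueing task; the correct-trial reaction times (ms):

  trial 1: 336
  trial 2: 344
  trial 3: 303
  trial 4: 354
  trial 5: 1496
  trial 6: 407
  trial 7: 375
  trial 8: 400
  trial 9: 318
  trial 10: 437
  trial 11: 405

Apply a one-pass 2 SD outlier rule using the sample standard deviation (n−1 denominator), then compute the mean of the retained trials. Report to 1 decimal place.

367.9 ms

n = 11, ΣRT = 5175, M = 470.455
Σ(x−M)² = 1174162.73; s = √(1174162.73/10) = 342.661
Cutoffs: 470.455 ± 2·342.661 → [-214.9, 1155.8]
Outside: 1496 → excluded.
Retained (n=10): Σ = 3679, mean = 3679/10 = 367.900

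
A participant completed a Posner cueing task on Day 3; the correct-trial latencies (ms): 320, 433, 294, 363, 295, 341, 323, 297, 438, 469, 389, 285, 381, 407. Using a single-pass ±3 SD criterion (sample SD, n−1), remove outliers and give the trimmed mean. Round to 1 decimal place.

359.6 ms

n = 14, ΣRT = 5035, M = 359.643
Σ(x−M)² = 48297.21; s = √(48297.21/13) = 60.952
Cutoffs: 359.643 ± 3·60.952 → [176.8, 542.5]
No RTs fall outside the cutoffs; all 14 retained. Mean = 5035/14 = 359.643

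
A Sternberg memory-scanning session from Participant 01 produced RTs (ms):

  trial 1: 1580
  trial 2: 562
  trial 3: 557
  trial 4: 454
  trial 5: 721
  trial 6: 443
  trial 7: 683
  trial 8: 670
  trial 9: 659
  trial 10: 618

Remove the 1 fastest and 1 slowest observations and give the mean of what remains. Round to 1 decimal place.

Sorted: 443, 454, 557, 562, 618, 659, 670, 683, 721, 1580
Drop lowest 1 (443) and highest 1 (1580)
Remaining (n=8): Σ = 4924, mean = 4924/8 = 615.500

615.5 ms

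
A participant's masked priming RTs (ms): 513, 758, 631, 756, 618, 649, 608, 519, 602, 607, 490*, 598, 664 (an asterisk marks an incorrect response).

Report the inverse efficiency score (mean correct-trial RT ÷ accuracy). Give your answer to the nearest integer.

Correct trials (n=12): 513, 758, 631, 756, 618, 649, 608, 519, 602, 607, 598, 664
Mean correct RT = 7523/12 = 626.9167 ms
Proportion correct = 12/13
IES = 626.9167 / (12/13) = 679.160 ms

679 ms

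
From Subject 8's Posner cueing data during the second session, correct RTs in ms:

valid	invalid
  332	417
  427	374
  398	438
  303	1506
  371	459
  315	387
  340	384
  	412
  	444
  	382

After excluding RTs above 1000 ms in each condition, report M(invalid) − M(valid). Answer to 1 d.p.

invalid: exclude 1506
M(valid) = 2486/7 = 355.143
M(invalid) = 3697/9 = 410.778
Difference = 410.778 − 355.143 = 55.635 ms

55.6 ms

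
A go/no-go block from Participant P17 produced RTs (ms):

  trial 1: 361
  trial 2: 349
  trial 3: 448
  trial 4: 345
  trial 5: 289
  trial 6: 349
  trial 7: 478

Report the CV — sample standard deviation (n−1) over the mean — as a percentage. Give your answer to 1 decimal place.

17.5%

n = 7, Σ = 2619, M = 374.1429
Σ(x−M)² = 25776.857; s = √(25776.857/6) = 65.5450
CV = 65.5450 / 374.1429 = 0.17519 = 17.519%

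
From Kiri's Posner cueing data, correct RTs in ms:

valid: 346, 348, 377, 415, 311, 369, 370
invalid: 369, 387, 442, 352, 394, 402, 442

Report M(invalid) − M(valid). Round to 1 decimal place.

M(valid) = 2536/7 = 362.286
M(invalid) = 2788/7 = 398.286
Difference = 398.286 − 362.286 = 36.000 ms

36.0 ms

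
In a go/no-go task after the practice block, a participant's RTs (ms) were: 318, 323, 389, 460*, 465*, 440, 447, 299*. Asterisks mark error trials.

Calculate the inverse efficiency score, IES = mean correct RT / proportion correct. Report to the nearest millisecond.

Correct trials (n=5): 318, 323, 389, 440, 447
Mean correct RT = 1917/5 = 383.4000 ms
Proportion correct = 5/8
IES = 383.4000 / (5/8) = 613.440 ms

613 ms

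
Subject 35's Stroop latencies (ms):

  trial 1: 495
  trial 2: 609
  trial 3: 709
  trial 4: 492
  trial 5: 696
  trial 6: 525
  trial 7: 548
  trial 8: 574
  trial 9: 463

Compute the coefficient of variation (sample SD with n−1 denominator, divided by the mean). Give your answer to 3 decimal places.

0.155

n = 9, Σ = 5111, M = 567.8889
Σ(x−M)² = 62360.889; s = √(62360.889/8) = 88.2899
CV = 88.2899 / 567.8889 = 0.15547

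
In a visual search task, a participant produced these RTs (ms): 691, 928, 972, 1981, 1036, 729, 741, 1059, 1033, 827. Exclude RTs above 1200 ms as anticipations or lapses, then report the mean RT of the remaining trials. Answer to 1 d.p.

890.7 ms

Excluded: 1981
Retained (n=9): Σ = 8016
Mean = 8016/9 = 890.6667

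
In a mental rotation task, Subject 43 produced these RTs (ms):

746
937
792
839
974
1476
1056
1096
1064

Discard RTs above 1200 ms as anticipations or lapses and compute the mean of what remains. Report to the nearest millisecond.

938 ms

Excluded: 1476
Retained (n=8): Σ = 7504
Mean = 7504/8 = 938.0000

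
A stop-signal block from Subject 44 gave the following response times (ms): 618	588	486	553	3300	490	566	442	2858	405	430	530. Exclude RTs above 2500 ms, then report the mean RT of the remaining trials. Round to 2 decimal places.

510.80 ms

Excluded: 2858, 3300
Retained (n=10): Σ = 5108
Mean = 5108/10 = 510.8000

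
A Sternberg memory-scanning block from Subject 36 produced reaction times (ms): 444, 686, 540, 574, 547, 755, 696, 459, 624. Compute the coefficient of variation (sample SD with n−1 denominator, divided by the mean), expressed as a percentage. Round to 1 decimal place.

n = 9, Σ = 5325, M = 591.6667
Σ(x−M)² = 91890.000; s = √(91890.000/8) = 107.1739
CV = 107.1739 / 591.6667 = 0.18114 = 18.114%

18.1%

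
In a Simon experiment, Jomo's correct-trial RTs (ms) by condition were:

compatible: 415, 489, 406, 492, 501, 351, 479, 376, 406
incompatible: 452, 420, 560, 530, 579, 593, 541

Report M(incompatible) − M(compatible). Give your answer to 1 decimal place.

M(compatible) = 3915/9 = 435.000
M(incompatible) = 3675/7 = 525.000
Difference = 525.000 − 435.000 = 90.000 ms

90.0 ms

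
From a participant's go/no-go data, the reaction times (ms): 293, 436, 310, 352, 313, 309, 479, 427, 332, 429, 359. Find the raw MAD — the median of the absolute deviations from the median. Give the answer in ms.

Sorted: 293, 309, 310, 313, 332, 352, 359, 427, 429, 436, 479 → median = 352
|x − 352|: 59, 84, 42, 0, 39, 43, 127, 75, 20, 77, 7
Sorted deviations: 0, 7, 20, 39, 42, 43, 59, 75, 77, 84, 127 → MAD = 43

43 ms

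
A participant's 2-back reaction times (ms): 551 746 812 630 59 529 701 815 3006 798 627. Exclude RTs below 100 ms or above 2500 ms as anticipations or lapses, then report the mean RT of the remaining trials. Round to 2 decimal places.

Excluded: 59, 3006
Retained (n=9): Σ = 6209
Mean = 6209/9 = 689.8889

689.89 ms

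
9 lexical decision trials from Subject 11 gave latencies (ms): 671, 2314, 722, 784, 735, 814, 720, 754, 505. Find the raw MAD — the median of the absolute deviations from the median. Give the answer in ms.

49 ms

Sorted: 505, 671, 720, 722, 735, 754, 784, 814, 2314 → median = 735
|x − 735|: 64, 1579, 13, 49, 0, 79, 15, 19, 230
Sorted deviations: 0, 13, 15, 19, 49, 64, 79, 230, 1579 → MAD = 49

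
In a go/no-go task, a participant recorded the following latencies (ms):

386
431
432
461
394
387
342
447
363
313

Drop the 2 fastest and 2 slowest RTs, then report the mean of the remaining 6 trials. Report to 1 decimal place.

Sorted: 313, 342, 363, 386, 387, 394, 431, 432, 447, 461
Drop lowest 2 (313, 342) and highest 2 (447, 461)
Remaining (n=6): Σ = 2393, mean = 2393/6 = 398.833

398.8 ms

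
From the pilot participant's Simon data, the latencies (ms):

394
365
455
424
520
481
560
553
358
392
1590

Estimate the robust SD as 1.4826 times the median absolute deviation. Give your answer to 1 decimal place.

96.4 ms

Sorted: 358, 365, 392, 394, 424, 455, 481, 520, 553, 560, 1590 → median = 455
|x − 455| sorted: 0, 26, 31, 61, 63, 65, 90, 97, 98, 105, 1135 → MAD = 65
Robust SD ≈ 1.4826 × 65 = 96.369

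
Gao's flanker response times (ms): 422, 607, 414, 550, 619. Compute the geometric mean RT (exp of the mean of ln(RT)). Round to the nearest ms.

515 ms

ln(RT): 6.0450, 6.4085, 6.0259, 6.3099, 6.4281
Mean ln(RT) = 31.2174/5 = 6.24348
Geometric mean = exp(6.24348) = 514.65 ms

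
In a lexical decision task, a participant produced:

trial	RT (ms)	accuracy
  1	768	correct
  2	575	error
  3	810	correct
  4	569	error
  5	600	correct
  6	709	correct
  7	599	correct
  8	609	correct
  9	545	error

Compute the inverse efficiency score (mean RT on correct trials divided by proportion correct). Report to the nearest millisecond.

Correct trials (n=6): 768, 810, 600, 709, 599, 609
Mean correct RT = 4095/6 = 682.5000 ms
Proportion correct = 6/9
IES = 682.5000 / (6/9) = 1023.750 ms

1024 ms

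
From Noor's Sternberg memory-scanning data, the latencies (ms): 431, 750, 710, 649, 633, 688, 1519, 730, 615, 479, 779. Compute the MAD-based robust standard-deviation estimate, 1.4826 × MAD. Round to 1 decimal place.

91.9 ms

Sorted: 431, 479, 615, 633, 649, 688, 710, 730, 750, 779, 1519 → median = 688
|x − 688| sorted: 0, 22, 39, 42, 55, 62, 73, 91, 209, 257, 831 → MAD = 62
Robust SD ≈ 1.4826 × 62 = 91.921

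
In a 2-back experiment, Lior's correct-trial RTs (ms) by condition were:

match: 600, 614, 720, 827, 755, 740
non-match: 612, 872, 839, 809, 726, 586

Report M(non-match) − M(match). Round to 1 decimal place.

M(match) = 4256/6 = 709.333
M(non-match) = 4444/6 = 740.667
Difference = 740.667 − 709.333 = 31.333 ms

31.3 ms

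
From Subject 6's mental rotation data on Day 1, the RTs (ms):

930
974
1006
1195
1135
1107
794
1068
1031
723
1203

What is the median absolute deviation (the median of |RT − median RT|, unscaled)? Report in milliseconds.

101 ms

Sorted: 723, 794, 930, 974, 1006, 1031, 1068, 1107, 1135, 1195, 1203 → median = 1031
|x − 1031|: 101, 57, 25, 164, 104, 76, 237, 37, 0, 308, 172
Sorted deviations: 0, 25, 37, 57, 76, 101, 104, 164, 172, 237, 308 → MAD = 101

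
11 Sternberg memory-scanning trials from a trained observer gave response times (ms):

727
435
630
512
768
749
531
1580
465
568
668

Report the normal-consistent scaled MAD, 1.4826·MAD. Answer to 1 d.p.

Sorted: 435, 465, 512, 531, 568, 630, 668, 727, 749, 768, 1580 → median = 630
|x − 630| sorted: 0, 38, 62, 97, 99, 118, 119, 138, 165, 195, 950 → MAD = 118
Robust SD ≈ 1.4826 × 118 = 174.947

174.9 ms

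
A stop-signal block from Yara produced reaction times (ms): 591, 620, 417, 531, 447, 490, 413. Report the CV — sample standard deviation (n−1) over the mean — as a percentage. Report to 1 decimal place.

n = 7, Σ = 3509, M = 501.2857
Σ(x−M)² = 40997.429; s = √(40997.429/6) = 82.6614
CV = 82.6614 / 501.2857 = 0.16490 = 16.490%

16.5%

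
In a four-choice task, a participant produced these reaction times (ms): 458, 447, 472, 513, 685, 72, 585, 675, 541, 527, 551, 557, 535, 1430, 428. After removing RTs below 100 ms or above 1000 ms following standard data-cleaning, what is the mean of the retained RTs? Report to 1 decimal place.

536.5 ms

Excluded: 72, 1430
Retained (n=13): Σ = 6974
Mean = 6974/13 = 536.4615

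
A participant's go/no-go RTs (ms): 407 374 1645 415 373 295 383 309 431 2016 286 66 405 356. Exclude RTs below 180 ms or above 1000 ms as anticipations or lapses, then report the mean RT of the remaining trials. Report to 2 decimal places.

Excluded: 66, 1645, 2016
Retained (n=11): Σ = 4034
Mean = 4034/11 = 366.7273

366.73 ms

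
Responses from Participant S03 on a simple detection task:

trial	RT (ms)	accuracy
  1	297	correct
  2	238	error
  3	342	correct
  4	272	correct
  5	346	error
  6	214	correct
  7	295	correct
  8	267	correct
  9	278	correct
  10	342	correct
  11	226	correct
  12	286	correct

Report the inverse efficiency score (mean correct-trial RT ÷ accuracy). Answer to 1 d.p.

Correct trials (n=10): 297, 342, 272, 214, 295, 267, 278, 342, 226, 286
Mean correct RT = 2819/10 = 281.9000 ms
Proportion correct = 10/12
IES = 281.9000 / (10/12) = 338.280 ms

338.3 ms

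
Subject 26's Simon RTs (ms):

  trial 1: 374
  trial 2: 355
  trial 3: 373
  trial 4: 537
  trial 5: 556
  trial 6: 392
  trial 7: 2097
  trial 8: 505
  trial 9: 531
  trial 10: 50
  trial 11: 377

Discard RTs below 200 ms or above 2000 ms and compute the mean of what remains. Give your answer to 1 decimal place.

Excluded: 50, 2097
Retained (n=9): Σ = 4000
Mean = 4000/9 = 444.4444

444.4 ms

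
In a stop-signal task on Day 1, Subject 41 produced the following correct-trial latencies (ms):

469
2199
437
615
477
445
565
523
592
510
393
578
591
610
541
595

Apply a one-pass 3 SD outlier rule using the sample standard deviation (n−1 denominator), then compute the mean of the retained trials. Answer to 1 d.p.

n = 16, ΣRT = 10140, M = 633.750
Σ(x−M)² = 2684023.00; s = √(2684023.00/15) = 423.007
Cutoffs: 633.750 ± 3·423.007 → [-635.3, 1902.8]
Outside: 2199 → excluded.
Retained (n=15): Σ = 7941, mean = 7941/15 = 529.400

529.4 ms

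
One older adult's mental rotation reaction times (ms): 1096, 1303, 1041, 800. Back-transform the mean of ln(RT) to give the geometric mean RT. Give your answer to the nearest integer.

ln(RT): 6.9994, 7.1724, 6.9479, 6.6846
Mean ln(RT) = 27.8044/4 = 6.95110
Geometric mean = exp(6.95110) = 1044.30 ms

1044 ms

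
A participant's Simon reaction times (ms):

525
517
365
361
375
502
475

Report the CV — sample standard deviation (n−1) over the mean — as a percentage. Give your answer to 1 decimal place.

n = 7, Σ = 3120, M = 445.7143
Σ(x−M)² = 34085.429; s = √(34085.429/6) = 75.3718
CV = 75.3718 / 445.7143 = 0.16910 = 16.910%

16.9%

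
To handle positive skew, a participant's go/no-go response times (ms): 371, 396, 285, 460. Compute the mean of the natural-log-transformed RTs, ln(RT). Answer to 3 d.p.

ln(RT): 5.9162, 5.9814, 5.6525, 6.1312
Σ ln(RT) = 23.6813
Mean = 23.6813/4 = 5.92033

5.920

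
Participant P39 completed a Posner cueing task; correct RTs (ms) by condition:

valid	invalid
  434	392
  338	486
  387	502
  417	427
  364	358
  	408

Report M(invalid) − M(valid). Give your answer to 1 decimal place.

40.8 ms

M(valid) = 1940/5 = 388.000
M(invalid) = 2573/6 = 428.833
Difference = 428.833 − 388.000 = 40.833 ms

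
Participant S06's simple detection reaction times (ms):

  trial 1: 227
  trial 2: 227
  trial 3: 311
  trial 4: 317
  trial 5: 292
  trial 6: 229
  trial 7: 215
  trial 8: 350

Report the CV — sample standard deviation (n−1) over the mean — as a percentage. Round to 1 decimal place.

19.3%

n = 8, Σ = 2168, M = 271.0000
Σ(x−M)² = 19170.000; s = √(19170.000/7) = 52.3314
CV = 52.3314 / 271.0000 = 0.19310 = 19.310%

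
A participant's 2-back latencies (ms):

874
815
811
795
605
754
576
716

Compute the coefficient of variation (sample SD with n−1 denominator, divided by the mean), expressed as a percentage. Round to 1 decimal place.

14.2%

n = 8, Σ = 5946, M = 743.2500
Σ(x−M)² = 77455.500; s = √(77455.500/7) = 105.1906
CV = 105.1906 / 743.2500 = 0.14153 = 14.153%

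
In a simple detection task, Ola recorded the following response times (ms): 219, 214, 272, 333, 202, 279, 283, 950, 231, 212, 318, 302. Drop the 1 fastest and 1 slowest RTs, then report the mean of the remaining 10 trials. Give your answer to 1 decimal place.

Sorted: 202, 212, 214, 219, 231, 272, 279, 283, 302, 318, 333, 950
Drop lowest 1 (202) and highest 1 (950)
Remaining (n=10): Σ = 2663, mean = 2663/10 = 266.300

266.3 ms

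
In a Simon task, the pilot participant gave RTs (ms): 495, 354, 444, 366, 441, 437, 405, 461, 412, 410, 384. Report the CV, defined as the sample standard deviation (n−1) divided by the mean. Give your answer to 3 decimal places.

n = 11, Σ = 4609, M = 419.0000
Σ(x−M)² = 17558.000; s = √(17558.000/10) = 41.9023
CV = 41.9023 / 419.0000 = 0.10001

0.100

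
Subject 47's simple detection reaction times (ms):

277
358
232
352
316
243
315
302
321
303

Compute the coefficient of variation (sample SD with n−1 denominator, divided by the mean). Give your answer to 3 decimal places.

0.137

n = 10, Σ = 3019, M = 301.9000
Σ(x−M)² = 15368.900; s = √(15368.900/9) = 41.3238
CV = 41.3238 / 301.9000 = 0.13688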